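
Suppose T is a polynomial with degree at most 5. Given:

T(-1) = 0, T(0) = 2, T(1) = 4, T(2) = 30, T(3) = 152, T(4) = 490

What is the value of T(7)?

Write T(k) = ak^5 + bk^4 + ck³ + dk² + ek + p; the 6 given values yield a linear system in the 6 coefficients.
Solving, the leading coefficient vanishes, and T(k) = 2k^4 - 2k² + 2k + 2.
Then T(7) = 4720.

4720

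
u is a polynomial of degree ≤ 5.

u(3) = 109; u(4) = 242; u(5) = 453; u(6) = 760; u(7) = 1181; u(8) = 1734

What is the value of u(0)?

First differences: 133, 211, 307, 421, 553. Second differences: 78, 96, 114, 132. Third differences: 18, 18, 18.
Level-3 differences are constant, so u has degree 3.
Fitting a degree-3 polynomial gives u(m) = 3m³ + 3m² + m - 2.
Then u(0) = -2.

-2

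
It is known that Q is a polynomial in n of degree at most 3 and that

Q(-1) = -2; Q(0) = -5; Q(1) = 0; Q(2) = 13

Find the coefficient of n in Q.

First differences: -3, 5, 13. Second differences: 8, 8.
Level-2 differences are constant, so Q has degree 2.
Fitting a degree-2 polynomial gives Q(n) = 4n² + n - 5.
The coefficient of n is 1.

1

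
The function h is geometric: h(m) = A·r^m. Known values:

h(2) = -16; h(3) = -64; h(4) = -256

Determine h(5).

-1024

Consecutive ratio: -64/(-16) = 4, and -256/(-64) = 4, so r = 4.
Then A·4^2 = -16 gives A = -1, and h(m) = -1·4^m.
h(5) = -1·4^5 = -1024.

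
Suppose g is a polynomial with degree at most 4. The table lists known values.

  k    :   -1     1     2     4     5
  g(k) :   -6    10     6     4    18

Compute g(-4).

-180

Write g(k) = ak^4 + bk³ + ck² + dk + e; the 5 given values yield a linear system in the 5 coefficients.
Solving, the leading coefficient vanishes, and g(k) = k³ - 6k² + 7k + 8.
Then g(-4) = -180.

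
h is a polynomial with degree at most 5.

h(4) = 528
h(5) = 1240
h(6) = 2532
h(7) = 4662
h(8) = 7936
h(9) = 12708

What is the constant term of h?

0

Write h(x) = ax^5 + bx^4 + cx³ + dx² + ex + p; the 6 given values yield a linear system in the 6 coefficients.
Solving, the leading coefficient vanishes, and h(x) = 2x^4 - x³ + 3x² + 8x.
The constant term is h(0) = 0.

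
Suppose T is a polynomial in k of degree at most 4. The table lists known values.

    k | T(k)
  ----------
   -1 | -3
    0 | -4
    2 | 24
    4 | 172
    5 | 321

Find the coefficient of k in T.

Write T(k) = ak^4 + bk³ + ck² + dk + e; the 5 given values yield a linear system in the 5 coefficients.
Solving, the leading coefficient vanishes, and T(k) = 2k³ + 3k² - 4.
The coefficient of k is 0.

0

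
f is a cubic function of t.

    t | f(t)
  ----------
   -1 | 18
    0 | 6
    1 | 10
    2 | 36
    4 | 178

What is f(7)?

706

Write f(t) = at³ + bt² + ct + d; the 5 given values yield a linear system in the 4 coefficients.
Solving, f(t) = t³ + 8t² - 5t + 6.
Then f(7) = 706.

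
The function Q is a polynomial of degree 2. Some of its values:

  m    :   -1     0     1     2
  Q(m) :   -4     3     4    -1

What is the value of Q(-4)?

First differences: 7, 1, -5. Second differences: -6, -6.
Level-2 differences are constant, so Q has degree 2.
Fitting a degree-2 polynomial gives Q(m) = -3m² + 4m + 3.
Then Q(-4) = -61.

-61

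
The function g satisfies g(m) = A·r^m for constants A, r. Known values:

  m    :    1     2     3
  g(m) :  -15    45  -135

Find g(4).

405

Consecutive ratio: 45/(-15) = -3, and -135/45 = -3, so r = -3.
Then A·(-3)^1 = -15 gives A = 5, and g(m) = 5·(-3)^m.
g(4) = 5·(-3)^4 = 405.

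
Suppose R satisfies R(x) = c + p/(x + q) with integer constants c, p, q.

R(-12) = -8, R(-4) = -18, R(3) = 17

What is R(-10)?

(R(x) − c)(x + q) = p for each data point; the three points give a linear system in c and q, then p follows.
Solving: c = -3, q = 0, p = 60, so R(x) = -3 + 60/(x + 0).
Then R(-10) = -3 + 60/(-10) = -9.

-9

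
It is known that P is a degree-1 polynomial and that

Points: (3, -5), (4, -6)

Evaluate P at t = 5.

Write P(t) = at + b; the 2 given values yield a linear system in the 2 coefficients.
Solving, P(t) = -t - 2.
Then P(5) = -7.

-7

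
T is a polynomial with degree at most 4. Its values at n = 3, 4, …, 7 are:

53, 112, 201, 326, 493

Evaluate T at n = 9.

977

First differences: 59, 89, 125, 167. Second differences: 30, 36, 42. Third differences: 6, 6.
Level-3 differences are constant, so T has degree 3.
Fitting a degree-3 polynomial gives T(n) = n³ + 3n² + n - 4.
Then T(9) = 977.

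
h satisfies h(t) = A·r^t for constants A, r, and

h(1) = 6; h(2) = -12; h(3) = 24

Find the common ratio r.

Consecutive ratio: -12/6 = -2, and 24/(-12) = -2, so r = -2.
Then A·(-2)^1 = 6 gives A = -3, and h(t) = -3·(-2)^t.

-2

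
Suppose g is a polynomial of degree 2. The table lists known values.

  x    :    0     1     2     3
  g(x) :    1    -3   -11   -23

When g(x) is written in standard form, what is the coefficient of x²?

-2

Write g(x) = ax² + bx + c; the 4 given values yield a linear system in the 3 coefficients.
Solving, g(x) = -2x² - 2x + 1.
The coefficient of x² is -2.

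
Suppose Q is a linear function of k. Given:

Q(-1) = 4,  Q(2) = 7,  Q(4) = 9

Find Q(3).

Write Q(k) = ak + b; the 3 given values yield a linear system in the 2 coefficients.
Solving, Q(k) = k + 5.
Then Q(3) = 8.

8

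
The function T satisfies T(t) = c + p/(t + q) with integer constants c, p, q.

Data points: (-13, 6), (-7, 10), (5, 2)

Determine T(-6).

13

(T(t) − c)(t + q) = p for each data point; the three points give a linear system in c and q, then p follows.
Solving: c = 4, q = 4, p = -18, so T(t) = 4 − 18/(t + 4).
Then T(-6) = 4 − 18/(-2) = 13.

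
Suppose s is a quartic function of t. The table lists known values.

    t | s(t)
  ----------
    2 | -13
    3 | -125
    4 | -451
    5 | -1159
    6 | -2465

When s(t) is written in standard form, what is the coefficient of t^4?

-2

Write s(t) = at^4 + bt³ + ct² + dt + e; the 5 given values yield a linear system in the 5 coefficients.
Solving, s(t) = -2t^4 + 3t² + 3t + 1.
The coefficient of t^4 is -2.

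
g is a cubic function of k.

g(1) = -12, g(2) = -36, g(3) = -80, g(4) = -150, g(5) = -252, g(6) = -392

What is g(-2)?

0

Write g(k) = ak³ + bk² + ck + d; the 6 given values yield a linear system in the 4 coefficients.
Solving, g(k) = -k³ - 4k² - 5k - 2.
Then g(-2) = 0.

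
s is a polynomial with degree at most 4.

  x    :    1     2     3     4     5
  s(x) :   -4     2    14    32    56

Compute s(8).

First differences: 6, 12, 18, 24. Second differences: 6, 6, 6.
Level-2 differences are constant, so s has degree 2.
Fitting a degree-2 polynomial gives s(x) = 3x² - 3x - 4.
Then s(8) = 164.

164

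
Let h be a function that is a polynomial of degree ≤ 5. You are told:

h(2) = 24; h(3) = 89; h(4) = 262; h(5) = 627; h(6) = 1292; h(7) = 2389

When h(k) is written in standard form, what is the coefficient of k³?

0

First differences: 65, 173, 365, 665, 1097. Second differences: 108, 192, 300, 432. Third differences: 84, 108, 132. Fourth differences: 24, 24.
Level-4 differences are constant, so h has degree 4.
Fitting a degree-4 polynomial gives h(k) = k^4 - k² + 5k + 2.
The coefficient of k³ is 0.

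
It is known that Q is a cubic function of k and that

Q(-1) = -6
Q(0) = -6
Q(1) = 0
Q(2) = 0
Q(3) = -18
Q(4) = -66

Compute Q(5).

First differences: 0, 6, 0, -18, -48. Second differences: 6, -6, -18, -30. Third differences: -12, -12, -12.
Level-3 differences are constant, so Q has degree 3.
Fitting a degree-3 polynomial gives Q(k) = -2k³ + 3k² + 5k - 6.
Then Q(5) = -156.

-156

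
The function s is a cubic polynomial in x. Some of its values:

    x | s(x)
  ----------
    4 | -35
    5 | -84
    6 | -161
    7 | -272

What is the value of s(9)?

-620

Write s(x) = ax³ + bx² + cx + d; the 4 given values yield a linear system in the 4 coefficients.
Solving, s(x) = -x³ + x² + 3x + 1.
Then s(9) = -620.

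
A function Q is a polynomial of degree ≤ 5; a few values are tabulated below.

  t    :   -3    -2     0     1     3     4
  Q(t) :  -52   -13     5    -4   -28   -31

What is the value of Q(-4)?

Write Q(t) = at^5 + bt^4 + ct³ + dt² + et + p; the 6 given values yield a linear system in the 6 coefficients.
Solving, the top 2 coefficients vanish, and Q(t) = t³ - 5t² - 5t + 5.
Then Q(-4) = -119.

-119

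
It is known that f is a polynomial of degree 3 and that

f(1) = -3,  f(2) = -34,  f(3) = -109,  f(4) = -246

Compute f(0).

2

Write f(k) = ak³ + bk² + ck + d; the 4 given values yield a linear system in the 4 coefficients.
Solving, f(k) = -3k³ - 4k² + 2k + 2.
Then f(0) = 2.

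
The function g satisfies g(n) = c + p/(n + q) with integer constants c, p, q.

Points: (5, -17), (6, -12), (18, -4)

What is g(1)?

13

(g(n) − c)(n + q) = p for each data point; the three points give a linear system in c and q, then p follows.
Solving: c = -2, q = -3, p = -30, so g(n) = -2 − 30/(n − 3).
Then g(1) = -2 − 30/(-2) = 13.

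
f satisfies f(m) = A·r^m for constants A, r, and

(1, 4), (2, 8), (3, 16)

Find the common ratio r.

2

Consecutive ratio: 8/4 = 2, and 16/8 = 2, so r = 2.
Then A·2^1 = 4 gives A = 2, and f(m) = 2·2^m.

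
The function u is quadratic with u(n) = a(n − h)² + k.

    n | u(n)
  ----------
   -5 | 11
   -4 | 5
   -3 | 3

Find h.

-3

First differences -6, -2; second difference 4 = 2a, so a = 2.
Expanding, the n-coefficient is −2ah = -4h; matching it to the data gives h = -3, and then k = 3.
So u(n) = 2(n + 3)² + 3.
Hence h = -3.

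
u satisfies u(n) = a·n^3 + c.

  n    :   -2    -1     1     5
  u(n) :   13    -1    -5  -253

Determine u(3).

-57

From u(-2) = 13 and u(-1) = -1: -8a + c = 13 and -1a + c = -1.
Subtracting: 7a = -14, so a = -2; then c = 13 − (-2)·(-8) = -3.
So u(n) = -2n³ − 3, and u(3) = -57.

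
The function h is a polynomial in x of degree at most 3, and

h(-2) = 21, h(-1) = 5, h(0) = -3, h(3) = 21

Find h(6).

Write h(x) = ax³ + bx² + cx + d; the 4 given values yield a linear system in the 4 coefficients.
Solving, the leading coefficient vanishes, and h(x) = 4x² - 4x - 3.
Then h(6) = 117.

117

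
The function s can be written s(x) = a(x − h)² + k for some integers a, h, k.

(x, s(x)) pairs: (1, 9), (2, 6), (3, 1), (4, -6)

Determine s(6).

-26

First differences -3, -5, -7; second difference -2 = 2a, so a = -1.
Expanding, the x-coefficient is −2ah = 2h; matching it to the data gives h = 0, and then k = 10.
So s(x) = -1(x + 0)² + 10.
s(6) = -1·6² + 10 = -26.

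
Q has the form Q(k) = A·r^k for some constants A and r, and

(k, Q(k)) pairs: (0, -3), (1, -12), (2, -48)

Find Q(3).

Consecutive ratio: -12/(-3) = 4, and -48/(-12) = 4, so r = 4.
Then A·4^0 = -3 gives A = -3, and Q(k) = -3·4^k.
Q(3) = -3·4^3 = -192.

-192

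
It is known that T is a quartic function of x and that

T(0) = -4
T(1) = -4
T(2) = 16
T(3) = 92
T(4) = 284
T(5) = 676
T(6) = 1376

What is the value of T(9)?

Write T(x) = ax^4 + bx³ + cx² + dx + e; the 7 given values yield a linear system in the 5 coefficients.
Solving, T(x) = x^4 + 3x² - 4x - 4.
Then T(9) = 6764.

6764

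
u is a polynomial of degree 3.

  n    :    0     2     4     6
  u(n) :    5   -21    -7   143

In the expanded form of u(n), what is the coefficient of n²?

Write u(n) = an³ + bn² + cn + d; the 4 given values yield a linear system in the 4 coefficients.
Solving, u(n) = 2n³ - 7n² - 7n + 5.
The coefficient of n² is -7.

-7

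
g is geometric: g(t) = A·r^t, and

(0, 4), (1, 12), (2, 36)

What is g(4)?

Consecutive ratio: 12/4 = 3, and 36/12 = 3, so r = 3.
Then A·3^0 = 4 gives A = 4, and g(t) = 4·3^t.
g(4) = 4·3^4 = 324.

324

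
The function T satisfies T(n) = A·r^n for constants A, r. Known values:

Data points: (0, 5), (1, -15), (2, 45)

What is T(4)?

Consecutive ratio: -15/5 = -3, and 45/(-15) = -3, so r = -3.
Then A·(-3)^0 = 5 gives A = 5, and T(n) = 5·(-3)^n.
T(4) = 5·(-3)^4 = 405.

405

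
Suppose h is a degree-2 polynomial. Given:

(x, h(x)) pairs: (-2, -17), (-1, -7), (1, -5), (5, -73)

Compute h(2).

-13

Write h(x) = ax² + bx + c; the 4 given values yield a linear system in the 3 coefficients.
Solving, h(x) = -3x² + x - 3.
Then h(2) = -13.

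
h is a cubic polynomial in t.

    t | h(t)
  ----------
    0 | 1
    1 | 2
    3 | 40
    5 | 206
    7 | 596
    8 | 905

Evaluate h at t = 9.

1306

Write h(t) = at³ + bt² + ct + d; the 6 given values yield a linear system in the 4 coefficients.
Solving, h(t) = 2t³ - 2t² + t + 1.
Then h(9) = 1306.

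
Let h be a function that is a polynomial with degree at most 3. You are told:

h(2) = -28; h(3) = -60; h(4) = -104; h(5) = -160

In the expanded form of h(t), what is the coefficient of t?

First differences: -32, -44, -56. Second differences: -12, -12.
Level-2 differences are constant, so h has degree 2.
Fitting a degree-2 polynomial gives h(t) = -6t² - 2t.
The coefficient of t is -2.

-2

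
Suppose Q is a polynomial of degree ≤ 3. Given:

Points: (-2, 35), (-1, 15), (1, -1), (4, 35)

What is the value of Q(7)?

Write Q(t) = at³ + bt² + ct + d; the 4 given values yield a linear system in the 4 coefficients.
Solving, the leading coefficient vanishes, and Q(t) = 4t² - 8t + 3.
Then Q(7) = 143.

143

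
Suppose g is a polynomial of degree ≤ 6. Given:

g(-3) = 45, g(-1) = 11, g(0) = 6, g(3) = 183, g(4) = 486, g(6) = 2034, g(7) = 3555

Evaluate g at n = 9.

Write g(n) = an^6 + bn^5 + cn^4 + dn³ + en² + pn + q; the 7 given values yield a linear system in the 7 coefficients.
Solving, the top 2 coefficients vanish, and g(n) = n^4 + 3n³ + 3n² - 4n + 6.
Then g(9) = 8961.

8961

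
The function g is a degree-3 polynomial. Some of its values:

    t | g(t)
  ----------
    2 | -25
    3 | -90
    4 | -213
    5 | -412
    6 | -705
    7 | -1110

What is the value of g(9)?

-2328

First differences: -65, -123, -199, -293, -405. Second differences: -58, -76, -94, -112. Third differences: -18, -18, -18.
Level-3 differences are constant, so g has degree 3.
Fitting a degree-3 polynomial gives g(t) = -3t³ - 2t² + 2t + 3.
Then g(9) = -2328.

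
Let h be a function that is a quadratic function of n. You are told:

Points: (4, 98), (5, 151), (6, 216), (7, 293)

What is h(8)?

382

First differences: 53, 65, 77. Second differences: 12, 12.
Level-2 differences are constant, so h has degree 2.
Extending the table by one column gives the next first difference 89, so h(8) = 293 + 89 = 382.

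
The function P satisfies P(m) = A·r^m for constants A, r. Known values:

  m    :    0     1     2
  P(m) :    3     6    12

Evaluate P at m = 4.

Consecutive ratio: 6/3 = 2, and 12/6 = 2, so r = 2.
Then A·2^0 = 3 gives A = 3, and P(m) = 3·2^m.
P(4) = 3·2^4 = 48.

48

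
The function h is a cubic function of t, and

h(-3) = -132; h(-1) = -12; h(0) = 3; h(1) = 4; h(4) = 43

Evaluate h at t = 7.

Write h(t) = at³ + bt² + ct + d; the 5 given values yield a linear system in the 4 coefficients.
Solving, h(t) = 2t³ - 7t² + 6t + 3.
Then h(7) = 388.

388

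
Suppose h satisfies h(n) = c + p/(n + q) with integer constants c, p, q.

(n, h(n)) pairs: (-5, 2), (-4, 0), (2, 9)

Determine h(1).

(h(n) − c)(n + q) = p for each data point; the three points give a linear system in c and q, then p follows.
Solving: c = 6, q = 2, p = 12, so h(n) = 6 + 12/(n + 2).
Then h(1) = 6 + 12/3 = 10.

10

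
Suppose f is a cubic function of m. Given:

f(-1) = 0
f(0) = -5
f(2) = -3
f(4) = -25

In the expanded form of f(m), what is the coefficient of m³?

Write f(m) = am³ + bm² + cm + d; the 4 given values yield a linear system in the 4 coefficients.
Solving, f(m) = -m³ + 3m² - m - 5.
The coefficient of m³ is -1.

-1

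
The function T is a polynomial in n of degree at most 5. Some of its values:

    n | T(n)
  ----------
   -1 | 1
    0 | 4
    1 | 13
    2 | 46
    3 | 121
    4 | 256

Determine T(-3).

Write T(n) = an^5 + bn^4 + cn³ + dn² + en + p; the 6 given values yield a linear system in the 6 coefficients.
Solving, the top 2 coefficients vanish, and T(n) = 3n³ + 3n² + 3n + 4.
Then T(-3) = -59.

-59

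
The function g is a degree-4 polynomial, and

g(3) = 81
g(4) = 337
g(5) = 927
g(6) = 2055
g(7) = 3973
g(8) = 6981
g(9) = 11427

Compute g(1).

First differences: 256, 590, 1128, 1918, 3008, 4446. Second differences: 334, 538, 790, 1090, 1438. Third differences: 204, 252, 300, 348. Fourth differences: 48, 48, 48.
Level-4 differences are constant, so g has degree 4.
Fitting a degree-4 polynomial gives g(k) = 2k^4 - 2k³ - 3k² + k - 3.
Then g(1) = -5.

-5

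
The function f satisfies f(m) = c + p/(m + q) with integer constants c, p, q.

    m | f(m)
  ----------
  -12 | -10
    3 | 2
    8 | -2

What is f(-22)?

(f(m) − c)(m + q) = p for each data point; the three points give a linear system in c and q, then p follows.
Solving: c = -6, q = 2, p = 40, so f(m) = -6 + 40/(m + 2).
Then f(-22) = -6 + 40/(-20) = -8.

-8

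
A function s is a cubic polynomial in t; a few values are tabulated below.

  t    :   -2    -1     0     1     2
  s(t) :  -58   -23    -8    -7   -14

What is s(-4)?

-212

First differences: 35, 15, 1, -7. Second differences: -20, -14, -8. Third differences: 6, 6.
Level-3 differences are constant, so s has degree 3.
Fitting a degree-3 polynomial gives s(t) = t³ - 7t² + 7t - 8.
Then s(-4) = -212.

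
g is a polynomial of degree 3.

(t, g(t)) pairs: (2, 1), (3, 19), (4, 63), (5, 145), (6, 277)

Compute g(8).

Write g(t) = at³ + bt² + ct + d; the 5 given values yield a linear system in the 4 coefficients.
Solving, g(t) = 2t³ - 5t² + 5t - 5.
Then g(8) = 739.

739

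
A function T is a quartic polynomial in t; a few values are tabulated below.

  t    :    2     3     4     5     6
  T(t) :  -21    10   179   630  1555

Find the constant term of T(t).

-5

Write T(t) = at^4 + bt³ + ct² + dt + e; the 5 given values yield a linear system in the 5 coefficients.
Solving, T(t) = 2t^4 - 4t³ - 5t² + 2t - 5.
The constant term is T(0) = -5.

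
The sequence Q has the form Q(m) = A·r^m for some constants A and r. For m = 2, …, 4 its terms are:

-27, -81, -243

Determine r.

3

Consecutive ratio: -81/(-27) = 3, and -243/(-81) = 3, so r = 3.
Then A·3^2 = -27 gives A = -3, and Q(m) = -3·3^m.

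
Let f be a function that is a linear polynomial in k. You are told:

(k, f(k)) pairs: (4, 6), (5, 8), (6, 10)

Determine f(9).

First differences: 2, 2.
Level-1 differences are constant, so f has degree 1.
Fitting a degree-1 polynomial gives f(k) = 2k - 2.
Then f(9) = 16.

16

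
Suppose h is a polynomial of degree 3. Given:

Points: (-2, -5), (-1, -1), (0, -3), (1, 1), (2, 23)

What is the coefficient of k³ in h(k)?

2

Write h(k) = ak³ + bk² + ck + d; the 5 given values yield a linear system in the 4 coefficients.
Solving, h(k) = 2k³ + 3k² - k - 3.
The coefficient of k³ is 2.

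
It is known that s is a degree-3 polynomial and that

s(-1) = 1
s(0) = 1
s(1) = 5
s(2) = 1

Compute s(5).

-179

Write s(m) = am³ + bm² + cm + d; the 4 given values yield a linear system in the 4 coefficients.
Solving, s(m) = -2m³ + 2m² + 4m + 1.
Then s(5) = -179.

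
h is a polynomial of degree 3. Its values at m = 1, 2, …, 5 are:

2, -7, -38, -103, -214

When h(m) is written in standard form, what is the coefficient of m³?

-2

Write h(m) = am³ + bm² + cm + d; the 5 given values yield a linear system in the 4 coefficients.
Solving, h(m) = -2m³ + m² + 2m + 1.
The coefficient of m³ is -2.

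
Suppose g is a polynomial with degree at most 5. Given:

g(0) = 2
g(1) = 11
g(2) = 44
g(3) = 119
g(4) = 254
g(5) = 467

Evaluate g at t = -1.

-1

First differences: 9, 33, 75, 135, 213. Second differences: 24, 42, 60, 78. Third differences: 18, 18, 18.
Level-3 differences are constant, so g has degree 3.
Fitting a degree-3 polynomial gives g(t) = 3t³ + 3t² + 3t + 2.
Then g(-1) = -1.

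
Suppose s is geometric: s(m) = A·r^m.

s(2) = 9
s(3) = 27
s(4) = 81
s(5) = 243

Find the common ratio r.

Consecutive ratio: 27/9 = 3, and 81/27 = 3, so r = 3.
Then A·3^2 = 9 gives A = 1, and s(m) = 1·3^m.

3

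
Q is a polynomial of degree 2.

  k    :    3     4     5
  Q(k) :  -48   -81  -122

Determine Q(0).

Write Q(k) = ak² + bk + c; the 3 given values yield a linear system in the 3 coefficients.
Solving, Q(k) = -4k² - 5k + 3.
Then Q(0) = 3.

3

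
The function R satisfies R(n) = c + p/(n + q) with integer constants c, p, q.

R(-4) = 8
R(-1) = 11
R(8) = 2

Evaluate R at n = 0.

14

(R(n) − c)(n + q) = p for each data point; the three points give a linear system in c and q, then p follows.
Solving: c = 5, q = -2, p = -18, so R(n) = 5 − 18/(n − 2).
Then R(0) = 5 − 18/(-2) = 14.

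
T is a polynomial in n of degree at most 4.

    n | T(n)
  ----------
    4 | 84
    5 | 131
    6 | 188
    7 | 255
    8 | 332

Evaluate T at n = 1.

3

First differences: 47, 57, 67, 77. Second differences: 10, 10, 10.
Level-2 differences are constant, so T has degree 2.
Fitting a degree-2 polynomial gives T(n) = 5n² + 2n - 4.
Then T(1) = 3.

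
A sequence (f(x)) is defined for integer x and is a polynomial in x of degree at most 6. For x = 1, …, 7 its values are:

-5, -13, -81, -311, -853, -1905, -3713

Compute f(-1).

First differences: -8, -68, -230, -542, -1052, -1808. Second differences: -60, -162, -312, -510, -756. Third differences: -102, -150, -198, -246. Fourth differences: -48, -48, -48.
Level-4 differences are constant, so f has degree 4.
Fitting a degree-4 polynomial gives f(x) = -2x^4 + 3x³ + 2x² - 5x - 3.
Then f(-1) = -1.

-1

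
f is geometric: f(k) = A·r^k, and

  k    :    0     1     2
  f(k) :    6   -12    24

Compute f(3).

-48

Consecutive ratio: -12/6 = -2, and 24/(-12) = -2, so r = -2.
Then A·(-2)^0 = 6 gives A = 6, and f(k) = 6·(-2)^k.
f(3) = 6·(-2)^3 = -48.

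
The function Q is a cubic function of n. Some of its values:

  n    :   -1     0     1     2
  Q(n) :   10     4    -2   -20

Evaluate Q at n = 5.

Write Q(n) = an³ + bn² + cn + d; the 4 given values yield a linear system in the 4 coefficients.
Solving, Q(n) = -2n³ - 4n + 4.
Then Q(5) = -266.

-266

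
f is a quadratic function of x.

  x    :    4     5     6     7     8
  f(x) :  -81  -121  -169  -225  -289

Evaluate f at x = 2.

First differences: -40, -48, -56, -64. Second differences: -8, -8, -8.
Level-2 differences are constant, so f has degree 2.
Fitting a degree-2 polynomial gives f(x) = -4x² - 4x - 1.
Then f(2) = -25.

-25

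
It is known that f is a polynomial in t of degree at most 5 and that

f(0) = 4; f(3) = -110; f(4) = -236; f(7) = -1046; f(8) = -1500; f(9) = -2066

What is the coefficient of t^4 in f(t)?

0

Write f(t) = at^5 + bt^4 + ct³ + dt² + et + p; the 6 given values yield a linear system in the 6 coefficients.
Solving, the top 2 coefficients vanish, and f(t) = -2t³ - 8t² + 4t + 4.
The coefficient of t^4 is 0.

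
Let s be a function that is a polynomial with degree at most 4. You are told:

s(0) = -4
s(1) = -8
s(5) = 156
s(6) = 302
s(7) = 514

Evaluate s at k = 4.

Write s(k) = ak^4 + bk³ + ck² + dk + e; the 5 given values yield a linear system in the 5 coefficients.
Solving, the leading coefficient vanishes, and s(k) = 2k³ - 3k² - 3k - 4.
Then s(4) = 64.

64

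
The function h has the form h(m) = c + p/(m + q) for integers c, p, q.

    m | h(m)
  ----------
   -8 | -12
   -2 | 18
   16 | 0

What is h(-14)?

(h(m) − c)(m + q) = p for each data point; the three points give a linear system in c and q, then p follows.
Solving: c = -2, q = 4, p = 40, so h(m) = -2 + 40/(m + 4).
Then h(-14) = -2 + 40/(-10) = -6.

-6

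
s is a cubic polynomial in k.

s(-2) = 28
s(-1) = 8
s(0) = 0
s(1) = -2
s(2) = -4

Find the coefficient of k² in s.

3

First differences: -20, -8, -2, -2. Second differences: 12, 6, 0. Third differences: -6, -6.
Level-3 differences are constant, so s has degree 3.
Fitting a degree-3 polynomial gives s(k) = -k³ + 3k² - 4k.
The coefficient of k² is 3.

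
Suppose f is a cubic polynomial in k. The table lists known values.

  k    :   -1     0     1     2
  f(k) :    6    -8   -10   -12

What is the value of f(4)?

Write f(k) = ak³ + bk² + ck + d; the 4 given values yield a linear system in the 4 coefficients.
Solving, f(k) = -2k³ + 6k² - 6k - 8.
Then f(4) = -64.

-64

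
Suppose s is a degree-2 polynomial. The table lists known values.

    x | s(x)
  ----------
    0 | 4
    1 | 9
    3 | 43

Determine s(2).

22

Write s(x) = ax² + bx + c; the 3 given values yield a linear system in the 3 coefficients.
Solving, s(x) = 4x² + x + 4.
Then s(2) = 22.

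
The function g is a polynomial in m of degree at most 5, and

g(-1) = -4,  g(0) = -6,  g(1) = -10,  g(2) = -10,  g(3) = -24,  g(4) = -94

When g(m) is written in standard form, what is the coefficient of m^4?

-1

First differences: -2, -4, 0, -14, -70. Second differences: -2, 4, -14, -56. Third differences: 6, -18, -42. Fourth differences: -24, -24.
Level-4 differences are constant, so g has degree 4.
Fitting a degree-4 polynomial gives g(m) = -m^4 + 3m³ - 6m - 6.
The coefficient of m^4 is -1.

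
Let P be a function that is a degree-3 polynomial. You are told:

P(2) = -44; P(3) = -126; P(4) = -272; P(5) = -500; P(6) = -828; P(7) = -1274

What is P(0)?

0

First differences: -82, -146, -228, -328, -446. Second differences: -64, -82, -100, -118. Third differences: -18, -18, -18.
Level-3 differences are constant, so P has degree 3.
Fitting a degree-3 polynomial gives P(t) = -3t³ - 5t².
The constant term is P(0) = 0.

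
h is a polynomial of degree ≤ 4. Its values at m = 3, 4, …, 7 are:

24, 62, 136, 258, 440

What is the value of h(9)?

Write h(m) = am^4 + bm³ + cm² + dm + e; the 5 given values yield a linear system in the 5 coefficients.
Solving, the leading coefficient vanishes, and h(m) = 2m³ - 6m² + 6m + 6.
Then h(9) = 1032.

1032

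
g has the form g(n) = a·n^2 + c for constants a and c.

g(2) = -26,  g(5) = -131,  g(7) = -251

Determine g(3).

-51

From g(2) = -26 and g(5) = -131: 4a + c = -26 and 25a + c = -131.
Subtracting: 21a = -105, so a = -5; then c = -26 − (-5)·4 = -6.
So g(n) = -5n² − 6, and g(3) = -51.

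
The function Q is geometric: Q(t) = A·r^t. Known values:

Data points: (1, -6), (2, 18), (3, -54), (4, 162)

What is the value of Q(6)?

1458

Consecutive ratio: 18/(-6) = -3, and -54/18 = -3, so r = -3.
Then A·(-3)^1 = -6 gives A = 2, and Q(t) = 2·(-3)^t.
Q(6) = 2·(-3)^6 = 1458.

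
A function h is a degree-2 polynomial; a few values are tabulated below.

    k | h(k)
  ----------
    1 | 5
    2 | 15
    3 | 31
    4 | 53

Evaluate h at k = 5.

First differences: 10, 16, 22. Second differences: 6, 6.
Level-2 differences are constant, so h has degree 2.
Fitting a degree-2 polynomial gives h(k) = 3k² + k + 1.
Then h(5) = 81.

81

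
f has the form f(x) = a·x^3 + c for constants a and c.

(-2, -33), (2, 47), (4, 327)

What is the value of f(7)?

From f(-2) = -33 and f(2) = 47: -8a + c = -33 and 8a + c = 47.
Subtracting: 16a = 80, so a = 5; then c = -33 − 5·(-8) = 7.
So f(x) = 5x³ + 7, and f(7) = 1722.

1722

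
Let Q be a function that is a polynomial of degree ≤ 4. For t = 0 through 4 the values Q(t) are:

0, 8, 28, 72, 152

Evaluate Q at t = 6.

468

Write Q(t) = at^4 + bt³ + ct² + dt + e; the 5 given values yield a linear system in the 5 coefficients.
Solving, the leading coefficient vanishes, and Q(t) = 2t³ + 6t.
Then Q(6) = 468.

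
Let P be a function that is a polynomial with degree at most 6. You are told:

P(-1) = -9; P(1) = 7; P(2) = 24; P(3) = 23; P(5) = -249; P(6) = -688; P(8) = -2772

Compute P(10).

Write P(x) = ax^6 + bx^5 + cx^4 + dx³ + ex² + px + q; the 7 given values yield a linear system in the 7 coefficients.
Solving, the top 2 coefficients vanish, and P(x) = -x^4 + 2x³ + 4x² + 6x - 4.
Then P(10) = -7544.

-7544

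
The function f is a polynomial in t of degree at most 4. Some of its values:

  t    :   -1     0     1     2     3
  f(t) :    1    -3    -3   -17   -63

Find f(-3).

93

First differences: -4, 0, -14, -46. Second differences: 4, -14, -32. Third differences: -18, -18.
Level-3 differences are constant, so f has degree 3.
Fitting a degree-3 polynomial gives f(t) = -3t³ + 2t² + t - 3.
Then f(-3) = 93.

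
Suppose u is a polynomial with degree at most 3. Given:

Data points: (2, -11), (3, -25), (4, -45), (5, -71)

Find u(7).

-141

First differences: -14, -20, -26. Second differences: -6, -6.
Level-2 differences are constant, so u has degree 2.
Fitting a degree-2 polynomial gives u(m) = -3m² + m - 1.
Then u(7) = -141.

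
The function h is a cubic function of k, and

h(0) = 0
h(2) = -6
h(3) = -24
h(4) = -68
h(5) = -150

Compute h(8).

-744

Write h(k) = ak³ + bk² + ck + d; the 5 given values yield a linear system in the 4 coefficients.
Solving, h(k) = -2k³ + 5k² - 5k.
Then h(8) = -744.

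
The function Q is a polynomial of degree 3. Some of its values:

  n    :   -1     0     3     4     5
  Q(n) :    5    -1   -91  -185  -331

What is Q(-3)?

Write Q(n) = an³ + bn² + cn + d; the 5 given values yield a linear system in the 4 coefficients.
Solving, Q(n) = -2n³ - 2n² - 6n - 1.
Then Q(-3) = 53.

53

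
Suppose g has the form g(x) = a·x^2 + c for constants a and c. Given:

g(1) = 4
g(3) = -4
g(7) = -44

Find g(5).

From g(1) = 4 and g(3) = -4: 1a + c = 4 and 9a + c = -4.
Subtracting: 8a = -8, so a = -1; then c = 4 − (-1)·1 = 5.
So g(x) = -1x² + 5, and g(5) = -20.

-20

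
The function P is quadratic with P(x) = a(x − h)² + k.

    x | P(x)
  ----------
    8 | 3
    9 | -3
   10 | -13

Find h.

7

First differences -6, -10; second difference -4 = 2a, so a = -2.
Expanding, the x-coefficient is −2ah = 4h; matching it to the data gives h = 7, and then k = 5.
So P(x) = -2(x − 7)² + 5.
Hence h = 7.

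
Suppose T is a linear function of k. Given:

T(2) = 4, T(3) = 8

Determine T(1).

0

Write T(k) = ak + b; the 2 given values yield a linear system in the 2 coefficients.
Solving, T(k) = 4k - 4.
Then T(1) = 0.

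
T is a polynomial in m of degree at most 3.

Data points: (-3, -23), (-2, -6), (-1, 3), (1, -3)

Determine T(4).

Write T(m) = am³ + bm² + cm + d; the 4 given values yield a linear system in the 4 coefficients.
Solving, the leading coefficient vanishes, and T(m) = -4m² - 3m + 4.
Then T(4) = -72.

-72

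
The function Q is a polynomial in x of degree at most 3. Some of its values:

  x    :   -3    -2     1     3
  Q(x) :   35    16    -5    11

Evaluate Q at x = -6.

128

Write Q(x) = ax³ + bx² + cx + d; the 4 given values yield a linear system in the 4 coefficients.
Solving, the leading coefficient vanishes, and Q(x) = 3x² - 4x - 4.
Then Q(-6) = 128.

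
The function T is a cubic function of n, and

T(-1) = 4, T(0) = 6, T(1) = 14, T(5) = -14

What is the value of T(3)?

Write T(n) = an³ + bn² + cn + d; the 4 given values yield a linear system in the 4 coefficients.
Solving, T(n) = -n³ + 3n² + 6n + 6.
Then T(3) = 24.

24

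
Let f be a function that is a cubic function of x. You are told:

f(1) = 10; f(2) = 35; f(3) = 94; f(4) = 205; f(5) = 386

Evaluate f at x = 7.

1030

First differences: 25, 59, 111, 181. Second differences: 34, 52, 70. Third differences: 18, 18.
Level-3 differences are constant, so f has degree 3.
Fitting a degree-3 polynomial gives f(x) = 3x³ - x² + 7x + 1.
Then f(7) = 1030.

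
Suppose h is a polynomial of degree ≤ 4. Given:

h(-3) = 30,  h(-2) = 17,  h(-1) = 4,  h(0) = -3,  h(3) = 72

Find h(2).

25

Write h(k) = ak^4 + bk³ + ck² + dk + e; the 5 given values yield a linear system in the 5 coefficients.
Solving, the leading coefficient vanishes, and h(k) = k³ + 6k² - 2k - 3.
Then h(2) = 25.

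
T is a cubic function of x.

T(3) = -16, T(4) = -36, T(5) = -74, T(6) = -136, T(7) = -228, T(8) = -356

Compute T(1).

-6

Write T(x) = ax³ + bx² + cx + d; the 6 given values yield a linear system in the 4 coefficients.
Solving, T(x) = -x³ + 3x² - 4x - 4.
Then T(1) = -6.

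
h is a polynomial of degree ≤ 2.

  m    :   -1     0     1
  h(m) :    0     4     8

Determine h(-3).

-8

First differences: 4, 4.
Level-1 differences are constant, so h has degree 1.
Fitting a degree-1 polynomial gives h(m) = 4m + 4.
Then h(-3) = -8.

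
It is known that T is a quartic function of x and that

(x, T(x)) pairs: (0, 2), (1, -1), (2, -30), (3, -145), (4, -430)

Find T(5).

Write T(x) = ax^4 + bx³ + cx² + dx + e; the 5 given values yield a linear system in the 5 coefficients.
Solving, T(x) = -x^4 - 4x³ + 6x² - 4x + 2.
Then T(5) = -993.

-993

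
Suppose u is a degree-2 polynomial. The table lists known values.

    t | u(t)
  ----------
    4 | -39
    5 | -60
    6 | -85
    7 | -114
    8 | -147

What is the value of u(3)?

First differences: -21, -25, -29, -33. Second differences: -4, -4, -4.
Level-2 differences are constant, so u has degree 2.
Fitting a degree-2 polynomial gives u(t) = -2t² - 3t + 5.
Then u(3) = -22.

-22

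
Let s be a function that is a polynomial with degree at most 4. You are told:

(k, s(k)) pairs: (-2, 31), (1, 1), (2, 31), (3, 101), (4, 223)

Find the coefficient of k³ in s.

2

Write s(k) = ak^4 + bk³ + ck² + dk + e; the 5 given values yield a linear system in the 5 coefficients.
Solving, the leading coefficient vanishes, and s(k) = 2k³ + 8k² - 8k - 1.
The coefficient of k³ is 2.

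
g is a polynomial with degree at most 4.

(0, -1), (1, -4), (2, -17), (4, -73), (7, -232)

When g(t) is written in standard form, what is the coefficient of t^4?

0

Write g(t) = at^4 + bt³ + ct² + dt + e; the 5 given values yield a linear system in the 5 coefficients.
Solving, the top 2 coefficients vanish, and g(t) = -5t² + 2t - 1.
The coefficient of t^4 is 0.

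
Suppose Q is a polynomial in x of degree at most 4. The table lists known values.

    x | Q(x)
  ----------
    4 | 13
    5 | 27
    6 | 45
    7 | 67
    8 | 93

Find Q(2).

-3

First differences: 14, 18, 22, 26. Second differences: 4, 4, 4.
Level-2 differences are constant, so Q has degree 2.
Fitting a degree-2 polynomial gives Q(x) = 2x² - 4x - 3.
Then Q(2) = -3.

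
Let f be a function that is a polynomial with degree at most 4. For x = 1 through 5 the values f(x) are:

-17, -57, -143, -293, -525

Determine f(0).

First differences: -40, -86, -150, -232. Second differences: -46, -64, -82. Third differences: -18, -18.
Level-3 differences are constant, so f has degree 3.
Fitting a degree-3 polynomial gives f(x) = -3x³ - 5x² - 4x - 5.
Then f(0) = -5.

-5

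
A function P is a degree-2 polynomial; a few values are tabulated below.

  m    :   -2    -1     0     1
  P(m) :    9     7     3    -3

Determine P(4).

First differences: -2, -4, -6. Second differences: -2, -2.
Level-2 differences are constant, so P has degree 2.
Fitting a degree-2 polynomial gives P(m) = -m² - 5m + 3.
Then P(4) = -33.

-33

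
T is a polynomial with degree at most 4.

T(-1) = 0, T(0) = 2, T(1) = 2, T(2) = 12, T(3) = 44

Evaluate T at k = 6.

Write T(k) = ak^4 + bk³ + ck² + dk + e; the 5 given values yield a linear system in the 5 coefficients.
Solving, the leading coefficient vanishes, and T(k) = 2k³ - k² - k + 2.
Then T(6) = 392.

392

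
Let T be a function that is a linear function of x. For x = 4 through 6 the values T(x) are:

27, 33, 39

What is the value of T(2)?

15

First differences: 6, 6.
Level-1 differences are constant, so T has degree 1.
Fitting a degree-1 polynomial gives T(x) = 6x + 3.
Then T(2) = 15.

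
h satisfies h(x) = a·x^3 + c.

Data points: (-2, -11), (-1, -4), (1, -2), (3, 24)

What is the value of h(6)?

213

From h(-2) = -11 and h(-1) = -4: -8a + c = -11 and -1a + c = -4.
Subtracting: 7a = 7, so a = 1; then c = -11 − 1·(-8) = -3.
So h(x) = 1x³ − 3, and h(6) = 213.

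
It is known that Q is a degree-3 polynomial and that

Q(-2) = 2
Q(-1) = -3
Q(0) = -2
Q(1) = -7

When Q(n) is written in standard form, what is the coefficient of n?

0

Write Q(n) = an³ + bn² + cn + d; the 4 given values yield a linear system in the 4 coefficients.
Solving, Q(n) = -2n³ - 3n² - 2.
The coefficient of n is 0.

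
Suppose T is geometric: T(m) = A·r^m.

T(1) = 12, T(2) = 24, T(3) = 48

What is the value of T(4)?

Consecutive ratio: 24/12 = 2, and 48/24 = 2, so r = 2.
Then A·2^1 = 12 gives A = 6, and T(m) = 6·2^m.
T(4) = 6·2^4 = 96.

96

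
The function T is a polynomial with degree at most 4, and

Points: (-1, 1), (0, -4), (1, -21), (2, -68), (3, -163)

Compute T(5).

-569

First differences: -5, -17, -47, -95. Second differences: -12, -30, -48. Third differences: -18, -18.
Level-3 differences are constant, so T has degree 3.
Fitting a degree-3 polynomial gives T(x) = -3x³ - 6x² - 8x - 4.
Then T(5) = -569.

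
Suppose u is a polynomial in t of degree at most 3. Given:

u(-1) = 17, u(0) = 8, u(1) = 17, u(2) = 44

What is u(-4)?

First differences: -9, 9, 27. Second differences: 18, 18.
Level-2 differences are constant, so u has degree 2.
Fitting a degree-2 polynomial gives u(t) = 9t² + 8.
Then u(-4) = 152.

152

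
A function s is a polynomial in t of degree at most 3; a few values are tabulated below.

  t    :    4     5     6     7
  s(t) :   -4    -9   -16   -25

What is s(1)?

-1

First differences: -5, -7, -9. Second differences: -2, -2.
Level-2 differences are constant, so s has degree 2.
Fitting a degree-2 polynomial gives s(t) = -t² + 4t - 4.
Then s(1) = -1.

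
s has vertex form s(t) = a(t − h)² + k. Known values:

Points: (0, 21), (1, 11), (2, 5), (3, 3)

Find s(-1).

First differences -10, -6, -2; second difference 4 = 2a, so a = 2.
Expanding, the t-coefficient is −2ah = -4h; matching it to the data gives h = 3, and then k = 3.
So s(t) = 2(t − 3)² + 3.
s(-1) = 2·(-4)² + 3 = 35.

35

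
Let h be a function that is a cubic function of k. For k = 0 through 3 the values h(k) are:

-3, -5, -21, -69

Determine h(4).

Write h(k) = ak³ + bk² + ck + d; the 4 given values yield a linear system in the 4 coefficients.
Solving, h(k) = -3k³ + 2k² - k - 3.
Then h(4) = -167.

-167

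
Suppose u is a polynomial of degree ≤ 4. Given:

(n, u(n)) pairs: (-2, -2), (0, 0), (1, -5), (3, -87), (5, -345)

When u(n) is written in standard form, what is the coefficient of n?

Write u(n) = an^4 + bn³ + cn² + dn + e; the 5 given values yield a linear system in the 5 coefficients.
Solving, the leading coefficient vanishes, and u(n) = -2n³ - 4n² + n.
The coefficient of n is 1.

1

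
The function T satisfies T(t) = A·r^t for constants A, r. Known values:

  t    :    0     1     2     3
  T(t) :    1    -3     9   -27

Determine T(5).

-243

Consecutive ratio: -3/1 = -3, and 9/(-3) = -3, so r = -3.
Then A·(-3)^0 = 1 gives A = 1, and T(t) = 1·(-3)^t.
T(5) = 1·(-3)^5 = -243.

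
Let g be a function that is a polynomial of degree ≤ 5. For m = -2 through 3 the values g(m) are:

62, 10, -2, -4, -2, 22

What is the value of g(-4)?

First differences: -52, -12, -2, 2, 24. Second differences: 40, 10, 4, 22. Third differences: -30, -6, 18. Fourth differences: 24, 24.
Level-4 differences are constant, so g has degree 4.
Fitting a degree-4 polynomial gives g(m) = m^4 - 3m³ + 4m² - 4m - 2.
Then g(-4) = 526.

526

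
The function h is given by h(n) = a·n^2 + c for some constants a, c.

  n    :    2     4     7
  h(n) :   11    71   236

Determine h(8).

311

From h(2) = 11 and h(4) = 71: 4a + c = 11 and 16a + c = 71.
Subtracting: 12a = 60, so a = 5; then c = 11 − 5·4 = -9.
So h(n) = 5n² − 9, and h(8) = 311.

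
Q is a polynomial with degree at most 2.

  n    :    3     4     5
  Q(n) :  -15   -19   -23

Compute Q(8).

-35

First differences: -4, -4.
Level-1 differences are constant, so Q has degree 1.
Fitting a degree-1 polynomial gives Q(n) = -4n - 3.
Then Q(8) = -35.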